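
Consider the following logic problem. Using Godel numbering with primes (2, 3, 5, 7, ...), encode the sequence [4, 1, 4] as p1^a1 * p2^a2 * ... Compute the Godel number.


Encode each element as an exponent of the corresponding prime:
  2^4 = 16
  3^1 = 3
  5^4 = 625
Product = 16 * 3 * 625 = 30000

30000


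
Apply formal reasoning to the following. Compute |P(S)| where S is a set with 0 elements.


The power set of a set with n elements has 2^n elements.
|P(S)| = 2^0 = 1

1


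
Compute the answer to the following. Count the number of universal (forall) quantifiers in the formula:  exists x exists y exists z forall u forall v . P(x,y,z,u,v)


Quantifier prefix: exists x exists y exists z forall u forall v
Mark each quantifier type:
  E E E U U
Universal count = 2, Existential count = 3
Asked for universal (forall) quantifiers: 2

2


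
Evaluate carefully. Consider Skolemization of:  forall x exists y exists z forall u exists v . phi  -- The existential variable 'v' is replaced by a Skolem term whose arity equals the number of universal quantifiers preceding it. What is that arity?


Quantifier prefix: forall x exists y exists z forall u exists v
'v' is existentially quantified at position 5.
Universal variables preceding it: x, u
Skolem function arity = 2

2


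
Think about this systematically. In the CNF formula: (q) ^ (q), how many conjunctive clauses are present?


A CNF formula is a conjunction of clauses.
Clauses are separated by ^.
Counting the conjuncts: 2 clauses.

2


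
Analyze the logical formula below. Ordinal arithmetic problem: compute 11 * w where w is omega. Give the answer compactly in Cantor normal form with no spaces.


Compute 11 * w.
Ordinal * is associative and left-distributive over +, but NOT commutative; for finite n>1, n*w = w but w*n stays w*n.
For finite n>0, n * w = sup{n*k : k<w} = w. So 11 * w = w.
Result = w

w


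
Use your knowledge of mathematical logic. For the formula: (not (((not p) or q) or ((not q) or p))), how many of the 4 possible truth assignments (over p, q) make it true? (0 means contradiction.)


Check all 4 assignments:
p=0, q=0: 0
p=0, q=1: 0
p=1, q=0: 0
p=1, q=1: 0
Count of True = 0

0


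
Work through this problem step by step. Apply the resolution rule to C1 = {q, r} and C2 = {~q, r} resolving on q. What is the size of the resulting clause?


Remove q from C1 and ~q from C2.
C1 remainder: {r}
C2 remainder: {r}
Union (resolvent): {r}
Resolvent has 1 literal(s).

1


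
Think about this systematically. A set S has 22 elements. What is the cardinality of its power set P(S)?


The power set of a set with n elements has 2^n elements.
|P(S)| = 2^22 = 4194304

4194304


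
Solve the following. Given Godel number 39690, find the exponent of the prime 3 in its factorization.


Factorize 39690 by dividing by 3 repeatedly.
Division steps: 3 divides 39690 exactly 4 time(s).
Exponent of 3 = 4

4


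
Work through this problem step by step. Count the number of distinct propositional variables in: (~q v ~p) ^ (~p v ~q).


Identify each variable that appears in the formula.
Variables found: p, q
Count = 2

2


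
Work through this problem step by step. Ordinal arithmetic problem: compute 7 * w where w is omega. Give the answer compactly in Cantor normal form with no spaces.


Compute 7 * w.
Ordinal * is associative and left-distributive over +, but NOT commutative; for finite n>1, n*w = w but w*n stays w*n.
For finite n>0, n * w = sup{n*k : k<w} = w. So 7 * w = w.
Result = w

w


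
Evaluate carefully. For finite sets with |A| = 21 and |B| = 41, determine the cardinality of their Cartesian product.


The Cartesian product A x B contains all ordered pairs (a, b).
|A x B| = |A| * |B| = 21 * 41 = 861

861


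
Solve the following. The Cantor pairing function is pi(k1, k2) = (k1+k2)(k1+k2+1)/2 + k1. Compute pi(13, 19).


k1 + k2 = 32
(k1+k2)(k1+k2+1)/2 = 32 * 33 / 2 = 528
pi = 528 + 13 = 541

541


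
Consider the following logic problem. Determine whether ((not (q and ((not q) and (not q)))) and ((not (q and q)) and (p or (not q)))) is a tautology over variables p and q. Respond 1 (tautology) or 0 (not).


Check all 4 assignments:
p=0, q=0: 1
p=0, q=1: 0
p=1, q=0: 1
p=1, q=1: 0
Satisfying count = 2/4.
Tautology iff count = 4: no.

0


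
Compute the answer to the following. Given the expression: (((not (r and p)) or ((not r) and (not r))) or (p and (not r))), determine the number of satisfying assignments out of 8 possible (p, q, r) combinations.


Check all 8 assignments:
p=0, q=0, r=0: 1
p=0, q=0, r=1: 1
p=0, q=1, r=0: 1
p=0, q=1, r=1: 1
p=1, q=0, r=0: 1
p=1, q=0, r=1: 0
p=1, q=1, r=0: 1
p=1, q=1, r=1: 0
Count of True = 6

6


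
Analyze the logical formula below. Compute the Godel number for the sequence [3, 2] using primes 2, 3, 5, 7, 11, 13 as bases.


Encode each element as an exponent of the corresponding prime:
  2^3 = 8
  3^2 = 9
Product = 8 * 9 = 72

72


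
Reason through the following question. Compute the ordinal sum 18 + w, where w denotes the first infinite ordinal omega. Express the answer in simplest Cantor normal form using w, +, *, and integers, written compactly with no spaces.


Compute 18 + w.
Ordinal + is associative but NOT commutative; for finite n>0, n + w = w but w + n stays w+n.
Any finite left addend is absorbed by w on the right: 18 + w = w.
Result = w

w


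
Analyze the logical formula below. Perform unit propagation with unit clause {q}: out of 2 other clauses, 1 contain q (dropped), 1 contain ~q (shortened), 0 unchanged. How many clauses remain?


Satisfied (removed): 1
Shortened (remain): 1
Unchanged (remain): 0
Remaining = 1 + 0 = 1

1


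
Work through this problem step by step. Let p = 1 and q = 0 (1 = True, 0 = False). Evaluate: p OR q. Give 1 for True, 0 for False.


p = 1, q = 0
Operation: p OR q
Evaluate: 1 OR 0 = 1

1


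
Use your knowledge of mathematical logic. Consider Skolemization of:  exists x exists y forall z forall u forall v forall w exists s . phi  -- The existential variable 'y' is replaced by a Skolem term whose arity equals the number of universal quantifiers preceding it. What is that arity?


Quantifier prefix: exists x exists y forall z forall u forall v forall w exists s
'y' is existentially quantified at position 2.
No universal quantifiers precede it.
Skolem function arity = 0 (a Skolem constant)

0


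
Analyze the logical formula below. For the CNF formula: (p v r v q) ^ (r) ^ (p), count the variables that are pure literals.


Check each variable for pure literal status:
p: pure positive
q: pure positive
r: pure positive
Pure literal count = 3

3


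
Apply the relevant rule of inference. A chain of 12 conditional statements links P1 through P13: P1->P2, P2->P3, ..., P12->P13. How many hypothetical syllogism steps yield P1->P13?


With 12 implications in a chain connecting 13 propositions:
P1->P2, P2->P3, ..., P12->P13
Steps needed = (number of implications) - 1 = 12 - 1 = 11

11


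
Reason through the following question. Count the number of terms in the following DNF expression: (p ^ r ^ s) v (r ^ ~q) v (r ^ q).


A DNF formula is a disjunction of terms (conjunctions).
Terms are separated by v.
Counting the disjuncts: 3 terms.

3


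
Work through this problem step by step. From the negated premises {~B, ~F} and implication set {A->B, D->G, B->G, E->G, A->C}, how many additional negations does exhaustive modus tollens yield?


Initial negated facts: {~B, ~F}
Apply modus tollens to closure:
  ~B and A->B  =>  ~A
Final negated: {~A, ~B, ~F}
New negations: {~A}
Count = 1

1


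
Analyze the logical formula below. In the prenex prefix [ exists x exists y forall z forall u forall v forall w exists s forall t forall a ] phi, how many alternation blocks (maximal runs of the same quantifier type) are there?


Quantifier-type sequence: E E A A A A E A A  (A=forall, E=exists)
Group into maximal same-type runs:
  Ex2 | Ax4 | Ex1 | Ax2
Number of blocks = 4

4


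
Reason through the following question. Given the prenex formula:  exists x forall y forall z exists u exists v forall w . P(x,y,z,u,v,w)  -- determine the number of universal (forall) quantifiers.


Quantifier prefix: exists x forall y forall z exists u exists v forall w
Mark each quantifier type:
  E U U E E U
Universal count = 3, Existential count = 3
Asked for universal (forall) quantifiers: 3

3


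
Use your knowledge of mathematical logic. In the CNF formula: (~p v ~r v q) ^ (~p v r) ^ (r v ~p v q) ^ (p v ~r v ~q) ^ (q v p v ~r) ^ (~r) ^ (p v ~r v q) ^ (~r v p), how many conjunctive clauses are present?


A CNF formula is a conjunction of clauses.
Clauses are separated by ^.
Counting the conjuncts: 8 clauses.

8


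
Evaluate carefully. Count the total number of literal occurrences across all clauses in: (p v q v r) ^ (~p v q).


Counting literals in each clause:
Clause 1: 3 literal(s)
Clause 2: 2 literal(s)
Total = 5

5


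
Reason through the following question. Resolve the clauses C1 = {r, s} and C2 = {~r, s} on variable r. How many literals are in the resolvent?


Remove r from C1 and ~r from C2.
C1 remainder: {s}
C2 remainder: {s}
Union (resolvent): {s}
Resolvent has 1 literal(s).

1


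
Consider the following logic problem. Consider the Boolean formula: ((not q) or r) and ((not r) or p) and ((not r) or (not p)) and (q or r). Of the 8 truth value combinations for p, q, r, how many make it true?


Evaluate all 8 assignments for p, q, r:
p=0, q=0, r=0: 0
p=0, q=0, r=1: 0
p=0, q=1, r=0: 0
p=0, q=1, r=1: 0
p=1, q=0, r=0: 0
p=1, q=0, r=1: 0
p=1, q=1, r=0: 0
p=1, q=1, r=1: 0
Satisfying count = 0

0


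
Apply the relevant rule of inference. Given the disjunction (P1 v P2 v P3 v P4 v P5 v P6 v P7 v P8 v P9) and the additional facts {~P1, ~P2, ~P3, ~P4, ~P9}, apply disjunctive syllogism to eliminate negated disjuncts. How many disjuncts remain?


Original disjuncts (9): P1, P2, P3, P4, P5, P6, P7, P8, P9
Negated (eliminate): ~P1, ~P2, ~P3, ~P4, ~P9
Remaining disjuncts: P5, P6, P7, P8
Count = 9 - 5 = 4

4


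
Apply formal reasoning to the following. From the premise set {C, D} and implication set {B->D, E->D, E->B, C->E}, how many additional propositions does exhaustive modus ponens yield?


Initial facts: {C, D}
Apply modus ponens to closure:
  C and C->E  =>  E
  E and E->B  =>  B
Final known: {B, C, D, E}
New propositions: {B, E}
Count = 2

2


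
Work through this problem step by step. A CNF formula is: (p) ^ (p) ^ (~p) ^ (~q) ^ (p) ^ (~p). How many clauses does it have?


A CNF formula is a conjunction of clauses.
Clauses are separated by ^.
Counting the conjuncts: 6 clauses.

6


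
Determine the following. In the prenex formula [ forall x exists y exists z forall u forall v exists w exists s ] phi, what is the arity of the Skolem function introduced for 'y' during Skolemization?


Quantifier prefix: forall x exists y exists z forall u forall v exists w exists s
'y' is existentially quantified at position 2.
Universal variables preceding it: x
Skolem function arity = 1

1


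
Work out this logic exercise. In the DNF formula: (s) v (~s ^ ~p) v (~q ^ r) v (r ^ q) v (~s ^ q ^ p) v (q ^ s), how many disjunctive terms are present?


A DNF formula is a disjunction of terms (conjunctions).
Terms are separated by v.
Counting the disjuncts: 6 terms.

6


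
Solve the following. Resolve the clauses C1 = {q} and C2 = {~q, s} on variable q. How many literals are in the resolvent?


Remove q from C1 and ~q from C2.
C1 remainder: {}
C2 remainder: {s}
Union (resolvent): {s}
Resolvent has 1 literal(s).

1


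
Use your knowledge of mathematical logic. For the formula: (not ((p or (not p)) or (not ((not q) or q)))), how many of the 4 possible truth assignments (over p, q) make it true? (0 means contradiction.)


Check all 4 assignments:
p=0, q=0: 0
p=0, q=1: 0
p=1, q=0: 0
p=1, q=1: 0
Count of True = 0

0


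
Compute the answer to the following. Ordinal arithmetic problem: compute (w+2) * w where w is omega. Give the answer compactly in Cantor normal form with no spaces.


Compute (w+2) * w.
Ordinal * is associative and left-distributive over +, but NOT commutative; for finite n>1, n*w = w but w*n stays w*n.
(w+2) * w = sup{(w+2)*k : k<w} = sup{w*k+2} = w^2 (the +2 tail is absorbed in the limit).
Result = w^2

w^2


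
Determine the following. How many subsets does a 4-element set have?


The power set of a set with n elements has 2^n elements.
|P(S)| = 2^4 = 16

16


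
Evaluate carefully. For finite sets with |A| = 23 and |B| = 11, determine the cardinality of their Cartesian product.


The Cartesian product A x B contains all ordered pairs (a, b).
|A x B| = |A| * |B| = 23 * 11 = 253

253


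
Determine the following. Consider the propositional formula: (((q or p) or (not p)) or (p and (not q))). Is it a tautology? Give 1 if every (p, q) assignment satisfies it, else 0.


Check all 4 assignments:
p=0, q=0: 1
p=0, q=1: 1
p=1, q=0: 1
p=1, q=1: 1
Satisfying count = 4/4.
Tautology iff count = 4: yes.

1


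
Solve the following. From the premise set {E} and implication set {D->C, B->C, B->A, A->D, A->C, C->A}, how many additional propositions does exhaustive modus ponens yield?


Initial facts: {E}
Apply modus ponens to closure:
  (no implication fires)
Final known: {E}
New propositions: {(none)}
Count = 0

0


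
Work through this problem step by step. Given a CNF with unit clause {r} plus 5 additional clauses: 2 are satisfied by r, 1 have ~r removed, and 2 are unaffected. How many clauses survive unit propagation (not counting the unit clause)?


Satisfied (removed): 2
Shortened (remain): 1
Unchanged (remain): 2
Remaining = 1 + 2 = 3

3


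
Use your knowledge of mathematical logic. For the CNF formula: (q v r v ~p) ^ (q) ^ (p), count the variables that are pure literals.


Check each variable for pure literal status:
p: mixed (not pure)
q: pure positive
r: pure positive
Pure literal count = 2

2


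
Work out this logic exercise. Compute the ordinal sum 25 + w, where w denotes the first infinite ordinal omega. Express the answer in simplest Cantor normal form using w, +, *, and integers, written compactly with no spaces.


Compute 25 + w.
Ordinal + is associative but NOT commutative; for finite n>0, n + w = w but w + n stays w+n.
Any finite left addend is absorbed by w on the right: 25 + w = w.
Result = w

w


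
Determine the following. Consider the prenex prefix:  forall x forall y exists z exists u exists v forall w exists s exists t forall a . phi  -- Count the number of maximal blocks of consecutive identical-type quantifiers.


Quantifier-type sequence: A A E E E A E E A  (A=forall, E=exists)
Group into maximal same-type runs:
  Ax2 | Ex3 | Ax1 | Ex2 | Ax1
Number of blocks = 5

5


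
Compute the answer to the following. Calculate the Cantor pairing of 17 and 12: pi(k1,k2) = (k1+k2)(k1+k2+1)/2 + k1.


k1 + k2 = 29
(k1+k2)(k1+k2+1)/2 = 29 * 30 / 2 = 435
pi = 435 + 17 = 452

452


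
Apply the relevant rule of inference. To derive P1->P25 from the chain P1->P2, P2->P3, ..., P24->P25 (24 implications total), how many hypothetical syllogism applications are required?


With 24 implications in a chain connecting 25 propositions:
P1->P2, P2->P3, ..., P24->P25
Steps needed = (number of implications) - 1 = 24 - 1 = 23

23


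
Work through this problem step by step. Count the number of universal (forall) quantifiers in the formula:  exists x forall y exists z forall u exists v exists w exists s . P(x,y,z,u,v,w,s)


Quantifier prefix: exists x forall y exists z forall u exists v exists w exists s
Mark each quantifier type:
  E U E U E E E
Universal count = 2, Existential count = 5
Asked for universal (forall) quantifiers: 2

2


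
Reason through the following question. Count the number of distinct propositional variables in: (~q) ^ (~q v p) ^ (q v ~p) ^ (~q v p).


Identify each variable that appears in the formula.
Variables found: p, q
Count = 2

2


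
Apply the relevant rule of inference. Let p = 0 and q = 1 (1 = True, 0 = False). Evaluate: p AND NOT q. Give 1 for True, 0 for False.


p = 0, q = 1
Operation: p AND NOT q
Evaluate: 0 AND NOT 1 = 0

0


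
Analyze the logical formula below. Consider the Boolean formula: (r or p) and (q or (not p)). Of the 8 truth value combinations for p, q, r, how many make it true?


Evaluate all 8 assignments for p, q, r:
p=0, q=0, r=0: 0
p=0, q=0, r=1: 1
p=0, q=1, r=0: 0
p=0, q=1, r=1: 1
p=1, q=0, r=0: 0
p=1, q=0, r=1: 0
p=1, q=1, r=0: 1
p=1, q=1, r=1: 1
Satisfying count = 4

4


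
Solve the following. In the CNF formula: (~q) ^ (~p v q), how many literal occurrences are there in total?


Counting literals in each clause:
Clause 1: 1 literal(s)
Clause 2: 2 literal(s)
Total = 3

3


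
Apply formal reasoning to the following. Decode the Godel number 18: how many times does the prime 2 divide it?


Factorize 18 by dividing by 2 repeatedly.
Division steps: 2 divides 18 exactly 1 time(s).
Exponent of 2 = 1

1


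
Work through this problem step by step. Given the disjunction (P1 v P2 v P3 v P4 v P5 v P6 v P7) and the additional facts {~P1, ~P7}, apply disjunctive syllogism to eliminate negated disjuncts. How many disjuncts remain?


Original disjuncts (7): P1, P2, P3, P4, P5, P6, P7
Negated (eliminate): ~P1, ~P7
Remaining disjuncts: P2, P3, P4, P5, P6
Count = 7 - 2 = 5

5


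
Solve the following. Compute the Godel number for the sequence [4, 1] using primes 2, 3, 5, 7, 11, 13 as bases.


Encode each element as an exponent of the corresponding prime:
  2^4 = 16
  3^1 = 3
Product = 16 * 3 = 48

48


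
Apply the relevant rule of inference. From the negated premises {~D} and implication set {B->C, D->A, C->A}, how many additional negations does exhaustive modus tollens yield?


Initial negated facts: {~D}
Apply modus tollens to closure:
  (no implication fires)
Final negated: {~D}
New negations: {(none)}
Count = 0

0


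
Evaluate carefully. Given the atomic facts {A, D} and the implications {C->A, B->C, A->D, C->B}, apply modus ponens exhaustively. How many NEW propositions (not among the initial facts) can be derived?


Initial facts: {A, D}
Apply modus ponens to closure:
  (no implication fires)
Final known: {A, D}
New propositions: {(none)}
Count = 0

0


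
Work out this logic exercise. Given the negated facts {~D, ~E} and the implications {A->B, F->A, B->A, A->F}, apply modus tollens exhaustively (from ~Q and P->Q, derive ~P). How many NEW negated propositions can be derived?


Initial negated facts: {~D, ~E}
Apply modus tollens to closure:
  (no implication fires)
Final negated: {~D, ~E}
New negations: {(none)}
Count = 0

0


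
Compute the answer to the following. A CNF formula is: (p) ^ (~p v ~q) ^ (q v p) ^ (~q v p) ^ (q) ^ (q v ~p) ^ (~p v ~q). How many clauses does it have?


A CNF formula is a conjunction of clauses.
Clauses are separated by ^.
Counting the conjuncts: 7 clauses.

7


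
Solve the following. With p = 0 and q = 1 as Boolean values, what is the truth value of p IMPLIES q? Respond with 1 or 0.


p = 0, q = 1
Operation: p IMPLIES q
Evaluate: 0 IMPLIES 1 = 1

1


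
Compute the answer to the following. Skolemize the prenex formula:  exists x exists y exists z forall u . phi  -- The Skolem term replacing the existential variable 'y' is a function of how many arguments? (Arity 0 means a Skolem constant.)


Quantifier prefix: exists x exists y exists z forall u
'y' is existentially quantified at position 2.
No universal quantifiers precede it.
Skolem function arity = 0 (a Skolem constant)

0


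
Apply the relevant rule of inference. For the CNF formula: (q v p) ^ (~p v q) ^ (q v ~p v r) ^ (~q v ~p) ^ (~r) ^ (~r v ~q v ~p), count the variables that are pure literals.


Check each variable for pure literal status:
p: mixed (not pure)
q: mixed (not pure)
r: mixed (not pure)
Pure literal count = 0

0


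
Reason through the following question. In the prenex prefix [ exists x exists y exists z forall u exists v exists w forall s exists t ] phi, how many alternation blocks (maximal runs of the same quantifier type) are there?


Quantifier-type sequence: E E E A E E A E  (A=forall, E=exists)
Group into maximal same-type runs:
  Ex3 | Ax1 | Ex2 | Ax1 | Ex1
Number of blocks = 5

5


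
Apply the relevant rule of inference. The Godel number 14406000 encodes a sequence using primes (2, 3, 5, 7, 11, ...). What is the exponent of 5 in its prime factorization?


Factorize 14406000 by dividing by 5 repeatedly.
Division steps: 5 divides 14406000 exactly 3 time(s).
Exponent of 5 = 3

3


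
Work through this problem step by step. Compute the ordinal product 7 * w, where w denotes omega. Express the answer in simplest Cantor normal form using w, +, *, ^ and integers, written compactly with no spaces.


Compute 7 * w.
Ordinal * is associative and left-distributive over +, but NOT commutative; for finite n>1, n*w = w but w*n stays w*n.
For finite n>0, n * w = sup{n*k : k<w} = w. So 7 * w = w.
Result = w

w


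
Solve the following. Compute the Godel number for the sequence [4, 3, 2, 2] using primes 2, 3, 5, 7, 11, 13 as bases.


Encode each element as an exponent of the corresponding prime:
  2^4 = 16
  3^3 = 27
  5^2 = 25
  7^2 = 49
Product = 16 * 27 * 25 * 49 = 529200

529200


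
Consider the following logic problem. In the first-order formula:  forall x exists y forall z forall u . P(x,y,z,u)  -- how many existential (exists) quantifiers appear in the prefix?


Quantifier prefix: forall x exists y forall z forall u
Mark each quantifier type:
  U E U U
Universal count = 3, Existential count = 1
Asked for existential (exists) quantifiers: 1

1


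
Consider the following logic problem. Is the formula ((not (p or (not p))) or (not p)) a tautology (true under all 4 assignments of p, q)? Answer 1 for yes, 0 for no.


Check all 4 assignments:
p=0, q=0: 1
p=0, q=1: 1
p=1, q=0: 0
p=1, q=1: 0
Satisfying count = 2/4.
Tautology iff count = 4: no.

0


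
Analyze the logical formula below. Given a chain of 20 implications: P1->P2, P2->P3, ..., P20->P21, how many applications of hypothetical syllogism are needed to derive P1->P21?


With 20 implications in a chain connecting 21 propositions:
P1->P2, P2->P3, ..., P20->P21
Steps needed = (number of implications) - 1 = 20 - 1 = 19

19


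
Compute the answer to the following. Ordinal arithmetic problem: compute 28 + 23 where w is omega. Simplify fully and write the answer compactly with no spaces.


Compute 28 + 23.
Ordinal + is associative but NOT commutative; for finite n>0, n + w = w but w + n stays w+n.
Both operands finite; ordinal + agrees with natural +: 28 + 23 = 51.
Result = 51

51


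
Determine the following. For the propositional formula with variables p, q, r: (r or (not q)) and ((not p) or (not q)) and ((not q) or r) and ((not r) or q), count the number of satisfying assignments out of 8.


Evaluate all 8 assignments for p, q, r:
p=0, q=0, r=0: 1
p=0, q=0, r=1: 0
p=0, q=1, r=0: 0
p=0, q=1, r=1: 1
p=1, q=0, r=0: 1
p=1, q=0, r=1: 0
p=1, q=1, r=0: 0
p=1, q=1, r=1: 0
Satisfying count = 3

3


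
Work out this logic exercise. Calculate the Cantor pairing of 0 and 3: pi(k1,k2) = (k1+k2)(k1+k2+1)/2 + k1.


k1 + k2 = 3
(k1+k2)(k1+k2+1)/2 = 3 * 4 / 2 = 6
pi = 6 + 0 = 6

6


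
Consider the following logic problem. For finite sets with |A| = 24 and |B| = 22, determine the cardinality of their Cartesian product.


The Cartesian product A x B contains all ordered pairs (a, b).
|A x B| = |A| * |B| = 24 * 22 = 528

528


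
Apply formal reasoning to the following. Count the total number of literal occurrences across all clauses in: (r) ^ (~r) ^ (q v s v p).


Counting literals in each clause:
Clause 1: 1 literal(s)
Clause 2: 1 literal(s)
Clause 3: 3 literal(s)
Total = 5

5


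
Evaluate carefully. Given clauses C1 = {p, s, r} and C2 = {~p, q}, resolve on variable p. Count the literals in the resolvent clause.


Remove p from C1 and ~p from C2.
C1 remainder: {s, r}
C2 remainder: {q}
Union (resolvent): {q, r, s}
Resolvent has 3 literal(s).

3


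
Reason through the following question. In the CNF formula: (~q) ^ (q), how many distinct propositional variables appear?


Identify each variable that appears in the formula.
Variables found: q
Count = 1

1


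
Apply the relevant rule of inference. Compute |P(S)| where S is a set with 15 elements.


The power set of a set with n elements has 2^n elements.
|P(S)| = 2^15 = 32768

32768


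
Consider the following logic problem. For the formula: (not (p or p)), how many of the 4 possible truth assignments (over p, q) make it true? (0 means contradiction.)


Check all 4 assignments:
p=0, q=0: 1
p=0, q=1: 1
p=1, q=0: 0
p=1, q=1: 0
Count of True = 2

2


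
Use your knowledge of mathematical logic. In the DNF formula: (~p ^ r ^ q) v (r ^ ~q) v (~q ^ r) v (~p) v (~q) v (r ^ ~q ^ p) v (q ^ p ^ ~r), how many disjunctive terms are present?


A DNF formula is a disjunction of terms (conjunctions).
Terms are separated by v.
Counting the disjuncts: 7 terms.

7


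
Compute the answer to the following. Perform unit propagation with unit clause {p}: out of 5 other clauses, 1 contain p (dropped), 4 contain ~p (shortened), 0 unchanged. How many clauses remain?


Satisfied (removed): 1
Shortened (remain): 4
Unchanged (remain): 0
Remaining = 4 + 0 = 4

4


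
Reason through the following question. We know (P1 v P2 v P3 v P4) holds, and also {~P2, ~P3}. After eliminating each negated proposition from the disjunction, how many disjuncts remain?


Original disjuncts (4): P1, P2, P3, P4
Negated (eliminate): ~P2, ~P3
Remaining disjuncts: P1, P4
Count = 4 - 2 = 2

2


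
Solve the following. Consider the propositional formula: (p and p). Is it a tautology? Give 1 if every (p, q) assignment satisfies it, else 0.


Check all 4 assignments:
p=0, q=0: 0
p=0, q=1: 0
p=1, q=0: 1
p=1, q=1: 1
Satisfying count = 2/4.
Tautology iff count = 4: no.

0


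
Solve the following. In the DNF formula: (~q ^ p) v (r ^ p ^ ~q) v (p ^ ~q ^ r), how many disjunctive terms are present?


A DNF formula is a disjunction of terms (conjunctions).
Terms are separated by v.
Counting the disjuncts: 3 terms.

3


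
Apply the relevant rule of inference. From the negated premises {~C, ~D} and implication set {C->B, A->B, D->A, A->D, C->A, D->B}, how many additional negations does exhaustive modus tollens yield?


Initial negated facts: {~C, ~D}
Apply modus tollens to closure:
  ~D and A->D  =>  ~A
Final negated: {~A, ~C, ~D}
New negations: {~A}
Count = 1

1


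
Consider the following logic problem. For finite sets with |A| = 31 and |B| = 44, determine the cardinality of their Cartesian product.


The Cartesian product A x B contains all ordered pairs (a, b).
|A x B| = |A| * |B| = 31 * 44 = 1364

1364


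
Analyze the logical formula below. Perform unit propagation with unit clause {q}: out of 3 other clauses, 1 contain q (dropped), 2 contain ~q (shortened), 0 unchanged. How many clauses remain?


Satisfied (removed): 1
Shortened (remain): 2
Unchanged (remain): 0
Remaining = 2 + 0 = 2

2


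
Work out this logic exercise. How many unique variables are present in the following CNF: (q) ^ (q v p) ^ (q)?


Identify each variable that appears in the formula.
Variables found: p, q
Count = 2

2


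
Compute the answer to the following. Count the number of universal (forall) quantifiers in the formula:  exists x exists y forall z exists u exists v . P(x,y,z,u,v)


Quantifier prefix: exists x exists y forall z exists u exists v
Mark each quantifier type:
  E E U E E
Universal count = 1, Existential count = 4
Asked for universal (forall) quantifiers: 1

1


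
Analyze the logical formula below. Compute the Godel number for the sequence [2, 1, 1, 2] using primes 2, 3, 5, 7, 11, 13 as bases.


Encode each element as an exponent of the corresponding prime:
  2^2 = 4
  3^1 = 3
  5^1 = 5
  7^2 = 49
Product = 4 * 3 * 5 * 49 = 2940

2940


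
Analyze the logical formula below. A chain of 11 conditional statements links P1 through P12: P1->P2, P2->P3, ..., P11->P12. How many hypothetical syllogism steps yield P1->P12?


With 11 implications in a chain connecting 12 propositions:
P1->P2, P2->P3, ..., P11->P12
Steps needed = (number of implications) - 1 = 11 - 1 = 10

10


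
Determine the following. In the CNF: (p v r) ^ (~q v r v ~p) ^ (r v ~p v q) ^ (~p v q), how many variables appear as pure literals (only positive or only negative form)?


Check each variable for pure literal status:
p: mixed (not pure)
q: mixed (not pure)
r: pure positive
Pure literal count = 1

1


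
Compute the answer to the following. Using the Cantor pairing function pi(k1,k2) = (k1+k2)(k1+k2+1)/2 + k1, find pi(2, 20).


k1 + k2 = 22
(k1+k2)(k1+k2+1)/2 = 22 * 23 / 2 = 253
pi = 253 + 2 = 255

255


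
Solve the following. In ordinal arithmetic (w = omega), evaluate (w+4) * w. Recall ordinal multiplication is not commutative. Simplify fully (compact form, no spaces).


Compute (w+4) * w.
Ordinal * is associative and left-distributive over +, but NOT commutative; for finite n>1, n*w = w but w*n stays w*n.
(w+4) * w = sup{(w+4)*k : k<w} = sup{w*k+4} = w^2 (the +4 tail is absorbed in the limit).
Result = w^2

w^2


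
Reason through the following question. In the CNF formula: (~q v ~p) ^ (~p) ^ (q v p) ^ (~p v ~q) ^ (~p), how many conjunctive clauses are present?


A CNF formula is a conjunction of clauses.
Clauses are separated by ^.
Counting the conjuncts: 5 clauses.

5


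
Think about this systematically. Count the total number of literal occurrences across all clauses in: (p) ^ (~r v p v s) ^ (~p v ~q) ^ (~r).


Counting literals in each clause:
Clause 1: 1 literal(s)
Clause 2: 3 literal(s)
Clause 3: 2 literal(s)
Clause 4: 1 literal(s)
Total = 7

7


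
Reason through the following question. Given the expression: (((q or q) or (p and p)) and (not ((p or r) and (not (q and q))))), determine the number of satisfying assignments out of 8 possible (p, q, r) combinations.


Check all 8 assignments:
p=0, q=0, r=0: 0
p=0, q=0, r=1: 0
p=0, q=1, r=0: 1
p=0, q=1, r=1: 1
p=1, q=0, r=0: 0
p=1, q=0, r=1: 0
p=1, q=1, r=0: 1
p=1, q=1, r=1: 1
Count of True = 4

4


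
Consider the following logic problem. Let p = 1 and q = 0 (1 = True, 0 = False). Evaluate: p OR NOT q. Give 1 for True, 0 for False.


p = 1, q = 0
Operation: p OR NOT q
Evaluate: 1 OR NOT 0 = 1

1


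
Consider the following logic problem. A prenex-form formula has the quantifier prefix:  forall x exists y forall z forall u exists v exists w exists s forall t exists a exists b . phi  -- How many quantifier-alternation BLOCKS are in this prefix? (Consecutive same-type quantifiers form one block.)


Quantifier-type sequence: A E A A E E E A E E  (A=forall, E=exists)
Group into maximal same-type runs:
  Ax1 | Ex1 | Ax2 | Ex3 | Ax1 | Ex2
Number of blocks = 6

6


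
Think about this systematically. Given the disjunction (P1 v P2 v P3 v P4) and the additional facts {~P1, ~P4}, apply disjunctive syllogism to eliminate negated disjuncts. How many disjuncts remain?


Original disjuncts (4): P1, P2, P3, P4
Negated (eliminate): ~P1, ~P4
Remaining disjuncts: P2, P3
Count = 4 - 2 = 2

2


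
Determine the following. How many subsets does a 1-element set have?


The power set of a set with n elements has 2^n elements.
|P(S)| = 2^1 = 2

2


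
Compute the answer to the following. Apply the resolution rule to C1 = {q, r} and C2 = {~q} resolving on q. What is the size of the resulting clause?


Remove q from C1 and ~q from C2.
C1 remainder: {r}
C2 remainder: {}
Union (resolvent): {r}
Resolvent has 1 literal(s).

1


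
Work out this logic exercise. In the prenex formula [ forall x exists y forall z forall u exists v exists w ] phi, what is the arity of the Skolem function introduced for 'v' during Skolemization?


Quantifier prefix: forall x exists y forall z forall u exists v exists w
'v' is existentially quantified at position 5.
Universal variables preceding it: x, z, u
Skolem function arity = 3

3


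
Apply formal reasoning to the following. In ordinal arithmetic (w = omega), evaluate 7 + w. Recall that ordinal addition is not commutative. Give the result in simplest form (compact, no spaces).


Compute 7 + w.
Ordinal + is associative but NOT commutative; for finite n>0, n + w = w but w + n stays w+n.
Any finite left addend is absorbed by w on the right: 7 + w = w.
Result = w

w


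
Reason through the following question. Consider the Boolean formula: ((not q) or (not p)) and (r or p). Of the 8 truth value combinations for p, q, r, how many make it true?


Evaluate all 8 assignments for p, q, r:
p=0, q=0, r=0: 0
p=0, q=0, r=1: 1
p=0, q=1, r=0: 0
p=0, q=1, r=1: 1
p=1, q=0, r=0: 1
p=1, q=0, r=1: 1
p=1, q=1, r=0: 0
p=1, q=1, r=1: 0
Satisfying count = 4

4


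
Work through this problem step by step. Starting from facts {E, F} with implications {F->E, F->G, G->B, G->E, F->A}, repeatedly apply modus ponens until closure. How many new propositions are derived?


Initial facts: {E, F}
Apply modus ponens to closure:
  F and F->G  =>  G
  G and G->B  =>  B
  F and F->A  =>  A
Final known: {A, B, E, F, G}
New propositions: {A, B, G}
Count = 3

3


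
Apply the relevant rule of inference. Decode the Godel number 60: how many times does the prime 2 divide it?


Factorize 60 by dividing by 2 repeatedly.
Division steps: 2 divides 60 exactly 2 time(s).
Exponent of 2 = 2

2


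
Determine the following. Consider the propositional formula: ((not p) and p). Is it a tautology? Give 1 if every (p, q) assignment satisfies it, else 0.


Check all 4 assignments:
p=0, q=0: 0
p=0, q=1: 0
p=1, q=0: 0
p=1, q=1: 0
Satisfying count = 0/4.
Tautology iff count = 4: no.

0


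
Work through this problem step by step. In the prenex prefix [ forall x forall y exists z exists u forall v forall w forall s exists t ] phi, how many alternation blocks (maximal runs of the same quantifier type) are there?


Quantifier-type sequence: A A E E A A A E  (A=forall, E=exists)
Group into maximal same-type runs:
  Ax2 | Ex2 | Ax3 | Ex1
Number of blocks = 4

4


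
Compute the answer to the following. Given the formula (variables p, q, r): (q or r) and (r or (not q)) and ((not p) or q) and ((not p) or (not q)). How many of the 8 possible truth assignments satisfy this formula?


Evaluate all 8 assignments for p, q, r:
p=0, q=0, r=0: 0
p=0, q=0, r=1: 1
p=0, q=1, r=0: 0
p=0, q=1, r=1: 1
p=1, q=0, r=0: 0
p=1, q=0, r=1: 0
p=1, q=1, r=0: 0
p=1, q=1, r=1: 0
Satisfying count = 2

2


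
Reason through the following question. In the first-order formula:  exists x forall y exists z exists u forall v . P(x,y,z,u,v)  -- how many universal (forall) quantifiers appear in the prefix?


Quantifier prefix: exists x forall y exists z exists u forall v
Mark each quantifier type:
  E U E E U
Universal count = 2, Existential count = 3
Asked for universal (forall) quantifiers: 2

2


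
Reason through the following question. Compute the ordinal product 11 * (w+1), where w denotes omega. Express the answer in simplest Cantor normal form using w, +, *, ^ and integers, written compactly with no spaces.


Compute 11 * (w+1).
Ordinal * is associative and left-distributive over +, but NOT commutative; for finite n>1, n*w = w but w*n stays w*n.
By left-distributivity: 11 * (w+1) = 11*w + 11*1 = w + 11 = w+11.
Result = w+11

w+11


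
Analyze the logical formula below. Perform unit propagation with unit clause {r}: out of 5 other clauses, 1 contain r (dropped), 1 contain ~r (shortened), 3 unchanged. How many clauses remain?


Satisfied (removed): 1
Shortened (remain): 1
Unchanged (remain): 3
Remaining = 1 + 3 = 4

4


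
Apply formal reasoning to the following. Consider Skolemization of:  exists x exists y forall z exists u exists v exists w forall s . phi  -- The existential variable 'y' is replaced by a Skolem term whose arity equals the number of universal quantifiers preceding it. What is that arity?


Quantifier prefix: exists x exists y forall z exists u exists v exists w forall s
'y' is existentially quantified at position 2.
No universal quantifiers precede it.
Skolem function arity = 0 (a Skolem constant)

0


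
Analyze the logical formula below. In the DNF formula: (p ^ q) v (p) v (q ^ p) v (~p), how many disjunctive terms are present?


A DNF formula is a disjunction of terms (conjunctions).
Terms are separated by v.
Counting the disjuncts: 4 terms.

4


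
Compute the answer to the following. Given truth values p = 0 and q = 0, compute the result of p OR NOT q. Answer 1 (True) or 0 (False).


p = 0, q = 0
Operation: p OR NOT q
Evaluate: 0 OR NOT 0 = 1

1


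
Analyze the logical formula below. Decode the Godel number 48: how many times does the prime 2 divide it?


Factorize 48 by dividing by 2 repeatedly.
Division steps: 2 divides 48 exactly 4 time(s).
Exponent of 2 = 4

4


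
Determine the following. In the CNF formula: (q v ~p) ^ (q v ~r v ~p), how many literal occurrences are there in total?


Counting literals in each clause:
Clause 1: 2 literal(s)
Clause 2: 3 literal(s)
Total = 5

5


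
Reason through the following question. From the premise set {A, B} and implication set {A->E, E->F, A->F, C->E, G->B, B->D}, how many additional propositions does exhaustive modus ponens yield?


Initial facts: {A, B}
Apply modus ponens to closure:
  A and A->E  =>  E
  E and E->F  =>  F
  B and B->D  =>  D
Final known: {A, B, D, E, F}
New propositions: {D, E, F}
Count = 3

3


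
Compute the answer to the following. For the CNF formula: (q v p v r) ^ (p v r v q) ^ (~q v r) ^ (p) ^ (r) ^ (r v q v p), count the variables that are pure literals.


Check each variable for pure literal status:
p: pure positive
q: mixed (not pure)
r: pure positive
Pure literal count = 2

2


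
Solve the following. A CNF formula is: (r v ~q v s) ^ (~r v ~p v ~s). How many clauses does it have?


A CNF formula is a conjunction of clauses.
Clauses are separated by ^.
Counting the conjuncts: 2 clauses.

2


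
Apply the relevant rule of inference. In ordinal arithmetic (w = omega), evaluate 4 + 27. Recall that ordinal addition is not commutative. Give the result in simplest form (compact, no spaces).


Compute 4 + 27.
Ordinal + is associative but NOT commutative; for finite n>0, n + w = w but w + n stays w+n.
Both operands finite; ordinal + agrees with natural +: 4 + 27 = 31.
Result = 31

31


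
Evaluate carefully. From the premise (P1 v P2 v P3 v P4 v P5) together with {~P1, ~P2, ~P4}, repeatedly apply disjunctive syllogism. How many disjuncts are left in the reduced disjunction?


Original disjuncts (5): P1, P2, P3, P4, P5
Negated (eliminate): ~P1, ~P2, ~P4
Remaining disjuncts: P3, P5
Count = 5 - 3 = 2

2


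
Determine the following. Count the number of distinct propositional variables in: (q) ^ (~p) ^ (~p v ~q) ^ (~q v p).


Identify each variable that appears in the formula.
Variables found: p, q
Count = 2

2


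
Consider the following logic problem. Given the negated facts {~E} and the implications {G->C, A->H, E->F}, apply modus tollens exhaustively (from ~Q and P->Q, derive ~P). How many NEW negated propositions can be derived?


Initial negated facts: {~E}
Apply modus tollens to closure:
  (no implication fires)
Final negated: {~E}
New negations: {(none)}
Count = 0

0


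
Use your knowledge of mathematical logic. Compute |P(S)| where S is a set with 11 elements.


The power set of a set with n elements has 2^n elements.
|P(S)| = 2^11 = 2048

2048


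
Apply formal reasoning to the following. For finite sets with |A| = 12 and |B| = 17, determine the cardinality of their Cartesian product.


The Cartesian product A x B contains all ordered pairs (a, b).
|A x B| = |A| * |B| = 12 * 17 = 204

204
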